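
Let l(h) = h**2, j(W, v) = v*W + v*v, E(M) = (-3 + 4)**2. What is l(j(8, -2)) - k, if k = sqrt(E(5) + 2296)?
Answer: 144 - sqrt(2297) ≈ 96.073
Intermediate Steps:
E(M) = 1 (E(M) = 1**2 = 1)
j(W, v) = v**2 + W*v (j(W, v) = W*v + v**2 = v**2 + W*v)
k = sqrt(2297) (k = sqrt(1 + 2296) = sqrt(2297) ≈ 47.927)
l(j(8, -2)) - k = (-2*(8 - 2))**2 - sqrt(2297) = (-2*6)**2 - sqrt(2297) = (-12)**2 - sqrt(2297) = 144 - sqrt(2297)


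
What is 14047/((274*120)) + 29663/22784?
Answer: 80960393/46821120 ≈ 1.7291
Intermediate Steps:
14047/((274*120)) + 29663/22784 = 14047/32880 + 29663*(1/22784) = 14047*(1/32880) + 29663/22784 = 14047/32880 + 29663/22784 = 80960393/46821120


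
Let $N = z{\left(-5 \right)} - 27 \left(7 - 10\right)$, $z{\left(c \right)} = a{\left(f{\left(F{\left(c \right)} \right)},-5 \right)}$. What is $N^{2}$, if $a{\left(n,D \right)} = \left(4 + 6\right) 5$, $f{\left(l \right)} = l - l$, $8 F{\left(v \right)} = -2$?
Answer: $17161$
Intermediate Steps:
$F{\left(v \right)} = - \frac{1}{4}$ ($F{\left(v \right)} = \frac{1}{8} \left(-2\right) = - \frac{1}{4}$)
$f{\left(l \right)} = 0$
$a{\left(n,D \right)} = 50$ ($a{\left(n,D \right)} = 10 \cdot 5 = 50$)
$z{\left(c \right)} = 50$
$N = 131$ ($N = 50 - 27 \left(7 - 10\right) = 50 - -81 = 50 + 81 = 131$)
$N^{2} = 131^{2} = 17161$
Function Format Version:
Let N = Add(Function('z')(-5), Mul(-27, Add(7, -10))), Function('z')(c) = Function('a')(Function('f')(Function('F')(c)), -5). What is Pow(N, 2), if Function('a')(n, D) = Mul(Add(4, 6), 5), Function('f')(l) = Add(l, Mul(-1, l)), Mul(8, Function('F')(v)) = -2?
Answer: 17161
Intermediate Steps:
Function('F')(v) = Rational(-1, 4) (Function('F')(v) = Mul(Rational(1, 8), -2) = Rational(-1, 4))
Function('f')(l) = 0
Function('a')(n, D) = 50 (Function('a')(n, D) = Mul(10, 5) = 50)
Function('z')(c) = 50
N = 131 (N = Add(50, Mul(-27, Add(7, -10))) = Add(50, Mul(-27, -3)) = Add(50, 81) = 131)
Pow(N, 2) = Pow(131, 2) = 17161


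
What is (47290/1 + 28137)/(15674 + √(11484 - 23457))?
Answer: 1182242798/245686249 - 75427*I*√11973/245686249 ≈ 4.812 - 0.033593*I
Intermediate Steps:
(47290/1 + 28137)/(15674 + √(11484 - 23457)) = (47290*1 + 28137)/(15674 + √(-11973)) = (47290 + 28137)/(15674 + I*√11973) = 75427/(15674 + I*√11973)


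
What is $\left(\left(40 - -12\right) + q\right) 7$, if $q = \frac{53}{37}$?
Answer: $\frac{13839}{37} \approx 374.03$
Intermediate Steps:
$q = \frac{53}{37}$ ($q = 53 \cdot \frac{1}{37} = \frac{53}{37} \approx 1.4324$)
$\left(\left(40 - -12\right) + q\right) 7 = \left(\left(40 - -12\right) + \frac{53}{37}\right) 7 = \left(\left(40 + 12\right) + \frac{53}{37}\right) 7 = \left(52 + \frac{53}{37}\right) 7 = \frac{1977}{37} \cdot 7 = \frac{13839}{37}$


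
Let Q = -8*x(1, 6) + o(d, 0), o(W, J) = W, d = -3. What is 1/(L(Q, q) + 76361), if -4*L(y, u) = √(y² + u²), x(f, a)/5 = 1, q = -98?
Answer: 1221776/93296025683 + 4*√11453/93296025683 ≈ 1.3100e-5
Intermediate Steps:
x(f, a) = 5 (x(f, a) = 5*1 = 5)
Q = -43 (Q = -8*5 - 3 = -40 - 3 = -43)
L(y, u) = -√(u² + y²)/4 (L(y, u) = -√(y² + u²)/4 = -√(u² + y²)/4)
1/(L(Q, q) + 76361) = 1/(-√((-98)² + (-43)²)/4 + 76361) = 1/(-√(9604 + 1849)/4 + 76361) = 1/(-√11453/4 + 76361) = 1/(76361 - √11453/4)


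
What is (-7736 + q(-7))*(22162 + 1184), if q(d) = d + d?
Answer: -180931500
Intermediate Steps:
q(d) = 2*d
(-7736 + q(-7))*(22162 + 1184) = (-7736 + 2*(-7))*(22162 + 1184) = (-7736 - 14)*23346 = -7750*23346 = -180931500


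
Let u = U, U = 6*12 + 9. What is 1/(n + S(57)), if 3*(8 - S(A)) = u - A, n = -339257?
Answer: -1/339257 ≈ -2.9476e-6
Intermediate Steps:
U = 81 (U = 72 + 9 = 81)
u = 81
S(A) = -19 + A/3 (S(A) = 8 - (81 - A)/3 = 8 + (-27 + A/3) = -19 + A/3)
1/(n + S(57)) = 1/(-339257 + (-19 + (⅓)*57)) = 1/(-339257 + (-19 + 19)) = 1/(-339257 + 0) = 1/(-339257) = -1/339257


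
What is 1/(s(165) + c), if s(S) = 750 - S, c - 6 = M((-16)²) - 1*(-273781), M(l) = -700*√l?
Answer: 1/263172 ≈ 3.7998e-6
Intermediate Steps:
c = 262587 (c = 6 + (-700*√((-16)²) - 1*(-273781)) = 6 + (-700*√256 + 273781) = 6 + (-700*16 + 273781) = 6 + (-11200 + 273781) = 6 + 262581 = 262587)
1/(s(165) + c) = 1/((750 - 1*165) + 262587) = 1/((750 - 165) + 262587) = 1/(585 + 262587) = 1/263172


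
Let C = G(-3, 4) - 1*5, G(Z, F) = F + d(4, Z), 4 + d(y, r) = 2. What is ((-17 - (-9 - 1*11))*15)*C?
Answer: -135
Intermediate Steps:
d(y, r) = -2 (d(y, r) = -4 + 2 = -2)
G(Z, F) = -2 + F (G(Z, F) = F - 2 = -2 + F)
C = -3 (C = (-2 + 4) - 1*5 = 2 - 5 = -3)
((-17 - (-9 - 1*11))*15)*C = ((-17 - (-9 - 1*11))*15)*(-3) = ((-17 - (-9 - 11))*15)*(-3) = ((-17 - 1*(-20))*15)*(-3) = ((-17 + 20)*15)*(-3) = (3*15)*(-3) = 45*(-3) = -135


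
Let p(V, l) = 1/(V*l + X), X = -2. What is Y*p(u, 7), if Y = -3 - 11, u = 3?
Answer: -14/19 ≈ -0.73684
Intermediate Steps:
p(V, l) = 1/(-2 + V*l) (p(V, l) = 1/(V*l - 2) = 1/(-2 + V*l))
Y = -14
Y*p(u, 7) = -14/(-2 + 3*7) = -14/(-2 + 21) = -14/19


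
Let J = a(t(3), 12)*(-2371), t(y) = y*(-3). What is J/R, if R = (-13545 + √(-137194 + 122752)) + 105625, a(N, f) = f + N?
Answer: -327482520/4239370421 + 7113*I*√14442/8478740842 ≈ -0.077248 + 0.00010082*I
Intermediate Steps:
t(y) = -3*y
a(N, f) = N + f
R = 92080 + I*√14442 (R = (-13545 + √(-14442)) + 105625 = (-13545 + I*√14442) + 105625 = 92080 + I*√14442 ≈ 92080.0 + 120.17*I)
J = -7113 (J = (-3*3 + 12)*(-2371) = (-9 + 12)*(-2371) = 3*(-2371) = -7113)
J/R = -7113/(92080 + I*√14442)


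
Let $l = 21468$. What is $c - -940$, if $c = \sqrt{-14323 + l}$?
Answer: $940 + \sqrt{7145} \approx 1024.5$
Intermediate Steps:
$c = \sqrt{7145}$ ($c = \sqrt{-14323 + 21468} = \sqrt{7145} \approx 84.528$)
$c - -940 = \sqrt{7145} - -940 = \sqrt{7145} + 940 = 940 + \sqrt{7145}$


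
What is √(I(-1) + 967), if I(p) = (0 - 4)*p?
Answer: √971 ≈ 31.161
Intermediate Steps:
I(p) = -4*p
√(I(-1) + 967) = √(-4*(-1) + 967) = √(4 + 967) = √971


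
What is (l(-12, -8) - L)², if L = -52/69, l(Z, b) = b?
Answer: 250000/4761 ≈ 52.510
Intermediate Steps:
L = -52/69 (L = -52*1/69 = -52/69 ≈ -0.75362)
(l(-12, -8) - L)² = (-8 - 1*(-52/69))² = (-8 + 52/69)² = (-500/69)² = 250000/4761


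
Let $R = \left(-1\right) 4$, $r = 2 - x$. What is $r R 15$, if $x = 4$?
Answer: $120$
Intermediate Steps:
$r = -2$ ($r = 2 - 4 = -2$)
$R = -4$
$r R 15 = \left(-2\right) \left(-4\right) 15 = 8 \cdot 15 = 120$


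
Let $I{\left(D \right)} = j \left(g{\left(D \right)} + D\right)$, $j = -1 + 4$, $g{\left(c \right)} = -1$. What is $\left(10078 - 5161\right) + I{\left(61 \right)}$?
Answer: $5097$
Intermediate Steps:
$j = 3$
$I{\left(D \right)} = -3 + 3 D$ ($I{\left(D \right)} = 3 \left(-1 + D\right) = -3 + 3 D$)
$\left(10078 - 5161\right) + I{\left(61 \right)} = \left(10078 - 5161\right) + \left(-3 + 3 \cdot 61\right) = 4917 + \left(-3 + 183\right) = 4917 + 180 = 5097$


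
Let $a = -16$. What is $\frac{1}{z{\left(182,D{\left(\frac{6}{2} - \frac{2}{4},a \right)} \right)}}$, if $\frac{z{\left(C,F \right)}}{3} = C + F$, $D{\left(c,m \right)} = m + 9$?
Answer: $\frac{1}{525} \approx 0.0019048$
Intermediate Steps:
$D{\left(c,m \right)} = 9 + m$
$z{\left(C,F \right)} = 3 C + 3 F$ ($z{\left(C,F \right)} = 3 \left(C + F\right) = 3 C + 3 F$)
$\frac{1}{z{\left(182,D{\left(\frac{6}{2} - \frac{2}{4},a \right)} \right)}} = \frac{1}{3 \cdot 182 + 3 \left(9 - 16\right)} = \frac{1}{546 + 3 \left(-7\right)} = \frac{1}{546 - 21} = \frac{1}{525}$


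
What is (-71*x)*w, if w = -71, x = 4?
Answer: 20164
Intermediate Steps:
(-71*x)*w = -71*4*(-71) = -284*(-71) = 20164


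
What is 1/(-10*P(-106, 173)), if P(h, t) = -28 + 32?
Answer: -1/40 ≈ -0.025000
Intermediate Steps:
P(h, t) = 4
1/(-10*P(-106, 173)) = 1/(-10*4) = 1/(-40) = -1/40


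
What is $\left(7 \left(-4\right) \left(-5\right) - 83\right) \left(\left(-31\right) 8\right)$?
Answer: $-14136$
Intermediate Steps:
$\left(7 \left(-4\right) \left(-5\right) - 83\right) \left(\left(-31\right) 8\right) = \left(\left(-28\right) \left(-5\right) + \left(-243 + 160\right)\right) \left(-248\right) = \left(140 - 83\right) \left(-248\right) = 57 \left(-248\right) = -14136$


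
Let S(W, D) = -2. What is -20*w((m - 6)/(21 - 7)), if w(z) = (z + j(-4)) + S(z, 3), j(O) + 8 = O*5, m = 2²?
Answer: 4220/7 ≈ 602.86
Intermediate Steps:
m = 4
j(O) = -8 + 5*O (j(O) = -8 + O*5 = -8 + 5*O)
w(z) = -30 + z (w(z) = (z + (-8 + 5*(-4))) - 2 = (z + (-8 - 20)) - 2 = (z - 28) - 2 = (-28 + z) - 2 = -30 + z)
-20*w((m - 6)/(21 - 7)) = -20*(-30 + (4 - 6)/(21 - 7)) = -20*(-30 - 2/14) = -20*(-30 - 2*1/14) = -20*(-30 - ⅐) = -20*(-211/7) = 4220/7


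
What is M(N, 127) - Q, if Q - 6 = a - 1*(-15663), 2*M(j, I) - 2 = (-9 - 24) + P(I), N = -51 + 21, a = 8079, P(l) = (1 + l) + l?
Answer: -23636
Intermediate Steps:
P(l) = 1 + 2*l
N = -30
M(j, I) = -15 + I (M(j, I) = 1 + ((-9 - 24) + (1 + 2*I))/2 = 1 + (-33 + (1 + 2*I))/2 = 1 + (-32 + 2*I)/2 = 1 + (-16 + I) = -15 + I)
Q = 23748 (Q = 6 + (8079 - 1*(-15663)) = 6 + (8079 + 15663) = 6 + 23742 = 23748)
M(N, 127) - Q = (-15 + 127) - 1*23748 = 112 - 23748 = -23636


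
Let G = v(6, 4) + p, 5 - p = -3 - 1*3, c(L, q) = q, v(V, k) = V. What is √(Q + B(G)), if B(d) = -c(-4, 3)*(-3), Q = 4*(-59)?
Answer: I*√227 ≈ 15.067*I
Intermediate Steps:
p = 11 (p = 5 - (-3 - 1*3) = 5 - (-3 - 3) = 5 - 1*(-6) = 5 + 6 = 11)
G = 17 (G = 6 + 11 = 17)
Q = -236
B(d) = 9 (B(d) = -1*3*(-3) = -3*(-3) = 9)
√(Q + B(G)) = √(-236 + 9) = √(-227) = I*√227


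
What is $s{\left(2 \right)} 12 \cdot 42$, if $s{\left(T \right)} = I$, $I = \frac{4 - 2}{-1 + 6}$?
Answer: $\frac{1008}{5} \approx 201.6$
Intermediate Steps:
$I = \frac{2}{5} \approx 0.4$
$s{\left(T \right)} = \frac{2}{5}$
$s{\left(2 \right)} 12 \cdot 42 = \frac{2}{5} \cdot 12 \cdot 42 = \frac{24}{5} \cdot 42 = \frac{1008}{5}$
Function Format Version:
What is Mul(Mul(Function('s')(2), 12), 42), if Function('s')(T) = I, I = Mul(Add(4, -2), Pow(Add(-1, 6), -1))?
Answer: Rational(1008, 5) ≈ 201.60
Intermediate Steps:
I = Rational(2, 5) (I = Mul(2, Pow(5, -1)) = Mul(2, Rational(1, 5)) = Rational(2, 5) ≈ 0.40000)
Function('s')(T) = Rational(2, 5)
Mul(Mul(Function('s')(2), 12), 42) = Mul(Mul(Rational(2, 5), 12), 42) = Mul(Rational(24, 5), 42) = Rational(1008, 5)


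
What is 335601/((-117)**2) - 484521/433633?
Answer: 15432784496/659555793 ≈ 23.399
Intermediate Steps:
335601/((-117)**2) - 484521/433633 = 335601/13689 - 484521*1/433633 = 335601*(1/13689) - 484521/433633 = 37289/1521 - 484521/433633 = 15432784496/659555793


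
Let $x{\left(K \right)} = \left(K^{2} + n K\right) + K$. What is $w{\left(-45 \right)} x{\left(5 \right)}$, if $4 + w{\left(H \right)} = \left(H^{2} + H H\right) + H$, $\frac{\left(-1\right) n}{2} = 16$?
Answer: $-520130$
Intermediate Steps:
$n = -32$ ($n = \left(-2\right) 16 = -32$)
$x{\left(K \right)} = K^{2} - 31 K$ ($x{\left(K \right)} = \left(K^{2} - 32 K\right) + K = K^{2} - 31 K$)
$w{\left(H \right)} = -4 + H + 2 H^{2}$ ($w{\left(H \right)} = -4 + \left(\left(H^{2} + H H\right) + H\right) = -4 + \left(\left(H^{2} + H^{2}\right) + H\right) = -4 + \left(2 H^{2} + H\right) = -4 + \left(H + 2 H^{2}\right) = -4 + H + 2 H^{2}$)
$w{\left(-45 \right)} x{\left(5 \right)} = \left(-4 - 45 + 2 \left(-45\right)^{2}\right) 5 \left(-31 + 5\right) = \left(-4 - 45 + 2 \cdot 2025\right) 5 \left(-26\right) = \left(-4 - 45 + 4050\right) \left(-130\right) = 4001 \left(-130\right) = -520130$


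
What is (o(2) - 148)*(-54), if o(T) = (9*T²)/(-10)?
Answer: 40932/5 ≈ 8186.4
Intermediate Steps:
o(T) = -9*T²/10 (o(T) = (9*T²)*(-⅒) = -9*T²/10)
(o(2) - 148)*(-54) = (-9/10*2² - 148)*(-54) = (-9/10*4 - 148)*(-54) = (-18/5 - 148)*(-54) = -758/5*(-54) = 40932/5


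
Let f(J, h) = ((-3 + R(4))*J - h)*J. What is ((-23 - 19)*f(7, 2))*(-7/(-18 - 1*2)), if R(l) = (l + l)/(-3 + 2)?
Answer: 81291/10 ≈ 8129.1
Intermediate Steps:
R(l) = -2*l (R(l) = (2*l)/(-1) = (2*l)*(-1) = -2*l)
f(J, h) = J*(-h - 11*J) (f(J, h) = ((-3 - 2*4)*J - h)*J = ((-3 - 8)*J - h)*J = (-11*J - h)*J = (-h - 11*J)*J = J*(-h - 11*J))
((-23 - 19)*f(7, 2))*(-7/(-18 - 1*2)) = ((-23 - 19)*(-1*7*(2 + 11*7)))*(-7/(-18 - 1*2)) = (-(-42)*7*(2 + 77))*(-7/(-18 - 2)) = (-(-42)*7*79)*(-7/(-20)) = (-42*(-553))*(-7*(-1/20)) = 23226*(7/20) = 81291/10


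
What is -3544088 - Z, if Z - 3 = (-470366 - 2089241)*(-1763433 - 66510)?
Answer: -4683938456492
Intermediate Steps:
Z = 4683934912404 (Z = 3 + (-470366 - 2089241)*(-1763433 - 66510) = 3 - 2559607*(-1829943) = 3 + 4683934912401 = 4683934912404)
-3544088 - Z = -3544088 - 1*4683934912404 = -3544088 - 4683934912404 = -4683938456492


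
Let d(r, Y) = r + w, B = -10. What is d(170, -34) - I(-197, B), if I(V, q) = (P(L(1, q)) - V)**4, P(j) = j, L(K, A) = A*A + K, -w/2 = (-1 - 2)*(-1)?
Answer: -7886150252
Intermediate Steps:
w = -6 (w = -2*(-1 - 2)*(-1) = -(-6)*(-1) = -2*3 = -6)
L(K, A) = K + A**2 (L(K, A) = A**2 + K = K + A**2)
d(r, Y) = -6 + r (d(r, Y) = r - 6 = -6 + r)
I(V, q) = (1 + q**2 - V)**4 (I(V, q) = ((1 + q**2) - V)**4 = (1 + q**2 - V)**4)
d(170, -34) - I(-197, B) = (-6 + 170) - (1 + (-10)**2 - 1*(-197))**4 = 164 - (1 + 100 + 197)**4 = 164 - 1*298**4 = 164 - 1*7886150416 = 164 - 7886150416 = -7886150252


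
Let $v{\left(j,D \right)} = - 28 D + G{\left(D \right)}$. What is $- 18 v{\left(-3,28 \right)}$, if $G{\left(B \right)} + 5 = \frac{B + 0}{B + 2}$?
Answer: $\frac{70926}{5} \approx 14185.0$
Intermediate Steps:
$G{\left(B \right)} = -5 + \frac{B}{2 + B}$ ($G{\left(B \right)} = -5 + \frac{B + 0}{B + 2} = -5 + \frac{B}{2 + B}$)
$v{\left(j,D \right)} = - 28 D + \frac{2 \left(-5 - 2 D\right)}{2 + D}$
$- 18 v{\left(-3,28 \right)} = - 18 \frac{2 \left(-5 - 840 - 14 \cdot 28^{2}\right)}{2 + 28} = - 18 \frac{2 \left(-5 - 840 - 10976\right)}{30} = - 18 \cdot 2 \cdot \frac{1}{30} \left(-5 - 840 - 10976\right) = - 18 \cdot 2 \cdot \frac{1}{30} \left(-11821\right) = \left(-18\right) \left(- \frac{11821}{15}\right) = \frac{70926}{5}$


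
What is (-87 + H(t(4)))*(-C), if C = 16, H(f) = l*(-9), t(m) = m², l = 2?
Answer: 1680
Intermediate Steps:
H(f) = -18 (H(f) = 2*(-9) = -18)
(-87 + H(t(4)))*(-C) = (-87 - 18)*(-1*16) = -105*(-16) = 1680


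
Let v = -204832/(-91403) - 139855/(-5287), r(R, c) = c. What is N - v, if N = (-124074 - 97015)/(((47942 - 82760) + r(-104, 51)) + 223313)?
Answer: -2721240949623383/91114413490906 ≈ -29.866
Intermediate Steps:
N = -221089/188546 (N = (-124074 - 97015)/(((47942 - 82760) + 51) + 223313) = -221089/((-34818 + 51) + 223313) = -221089/(-34767 + 223313) = -221089/188546 ≈ -1.1726)
v = 13866113349/483247661 (v = -204832*(-1/91403) - 139855*(-1/5287) = 204832/91403 + 139855/5287 = 13866113349/483247661 ≈ 28.694)
N - v = -221089/188546 - 1*13866113349/483247661 = -221089/188546 - 13866113349/483247661 = -2721240949623383/91114413490906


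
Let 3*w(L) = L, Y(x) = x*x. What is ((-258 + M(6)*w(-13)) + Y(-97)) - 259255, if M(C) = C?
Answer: -250130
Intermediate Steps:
Y(x) = x²
w(L) = L/3
((-258 + M(6)*w(-13)) + Y(-97)) - 259255 = ((-258 + 6*((⅓)*(-13))) + (-97)²) - 259255 = ((-258 + 6*(-13/3)) + 9409) - 259255 = ((-258 - 26) + 9409) - 259255 = (-284 + 9409) - 259255 = 9125 - 259255 = -250130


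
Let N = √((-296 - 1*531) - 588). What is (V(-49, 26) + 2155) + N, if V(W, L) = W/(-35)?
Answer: 10782/5 + I*√1415 ≈ 2156.4 + 37.617*I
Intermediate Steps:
V(W, L) = -W/35 (V(W, L) = W*(-1/35) = -W/35)
N = I*√1415 (N = √((-296 - 531) - 588) = √(-827 - 588) = √(-1415) = I*√1415 ≈ 37.616*I)
(V(-49, 26) + 2155) + N = (-1/35*(-49) + 2155) + I*√1415 = (7/5 + 2155) + I*√1415 = 10782/5 + I*√1415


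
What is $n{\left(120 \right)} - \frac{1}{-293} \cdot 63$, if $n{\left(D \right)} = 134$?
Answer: $\frac{39325}{293} \approx 134.22$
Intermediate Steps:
$n{\left(120 \right)} - \frac{1}{-293} \cdot 63 = 134 - \frac{1}{-293} \cdot 63 = 134 - \left(- \frac{1}{293}\right) 63 = 134 - - \frac{63}{293} = 134 + \frac{63}{293} = \frac{39325}{293}$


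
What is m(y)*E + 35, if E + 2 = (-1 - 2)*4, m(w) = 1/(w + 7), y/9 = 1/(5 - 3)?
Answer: 777/23 ≈ 33.783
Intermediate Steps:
y = 9/2 (y = 9/(5 - 3) = 9/2 ≈ 4.5000)
m(w) = 1/(7 + w)
E = -14 (E = -2 + (-1 - 2)*4 = -2 - 3*4 = -2 - 12 = -14)
m(y)*E + 35 = -14/(7 + 9/2) + 35 = -14/(23/2) + 35 = (2/23)*(-14) + 35 = -28/23 + 35 = 777/23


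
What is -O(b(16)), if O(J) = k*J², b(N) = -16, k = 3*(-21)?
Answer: 16128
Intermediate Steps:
k = -63
O(J) = -63*J²
-O(b(16)) = -(-63)*(-16)² = -(-63)*256 = -1*(-16128) = 16128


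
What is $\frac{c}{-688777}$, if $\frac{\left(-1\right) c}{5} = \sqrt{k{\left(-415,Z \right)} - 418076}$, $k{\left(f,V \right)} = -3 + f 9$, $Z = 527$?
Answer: $\frac{5 i \sqrt{421814}}{688777} \approx 0.0047147 i$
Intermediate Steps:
$k{\left(f,V \right)} = -3 + 9 f$
$c = - 5 i \sqrt{421814}$ ($c = - 5 \sqrt{\left(-3 + 9 \left(-415\right)\right) - 418076} = - 5 \sqrt{\left(-3 - 3735\right) - 418076} = - 5 \sqrt{-3738 - 418076} = - 5 \sqrt{-421814} = - 5 i \sqrt{421814} \approx - 3247.4 i$)
$\frac{c}{-688777} = \frac{\left(-5\right) i \sqrt{421814}}{-688777} = - 5 i \sqrt{421814} \left(- \frac{1}{688777}\right) = \frac{5 i \sqrt{421814}}{688777}$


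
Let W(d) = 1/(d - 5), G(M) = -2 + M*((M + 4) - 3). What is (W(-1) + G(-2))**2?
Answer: 1/36 ≈ 0.027778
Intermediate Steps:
G(M) = -2 + M*(1 + M) (G(M) = -2 + M*((4 + M) - 3) = -2 + M*(1 + M))
W(d) = 1/(-5 + d)
(W(-1) + G(-2))**2 = (1/(-5 - 1) + (-2 - 2 + (-2)**2))**2 = (1/(-6) + (-2 - 2 + 4))**2 = (-1/6 + 0)**2 = (-1/6)**2 = 1/36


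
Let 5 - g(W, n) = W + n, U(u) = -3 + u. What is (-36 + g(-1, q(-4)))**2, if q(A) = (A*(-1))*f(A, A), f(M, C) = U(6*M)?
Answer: 6084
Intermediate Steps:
f(M, C) = -3 + 6*M
q(A) = -A*(-3 + 6*A) (q(A) = (A*(-1))*(-3 + 6*A) = (-A)*(-3 + 6*A) = -A*(-3 + 6*A))
g(W, n) = 5 - W - n (g(W, n) = 5 - (W + n) = 5 + (-W - n) = 5 - W - n)
(-36 + g(-1, q(-4)))**2 = (-36 + (5 - 1*(-1) - 3*(-4)*(1 - 2*(-4))))**2 = (-36 + (5 + 1 - 3*(-4)*(1 + 8)))**2 = (-36 + (5 + 1 - 3*(-4)*9))**2 = (-36 + (5 + 1 - 1*(-108)))**2 = (-36 + (5 + 1 + 108))**2 = (-36 + 114)**2 = 78**2 = 6084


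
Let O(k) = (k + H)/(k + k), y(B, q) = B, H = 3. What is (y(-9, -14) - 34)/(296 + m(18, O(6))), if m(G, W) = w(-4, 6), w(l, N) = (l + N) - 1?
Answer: -43/297 ≈ -0.14478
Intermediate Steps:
O(k) = (3 + k)/(2*k) (O(k) = (k + 3)/(k + k) = (3 + k)/((2*k)) = (3 + k)*(1/(2*k)) = (3 + k)/(2*k))
w(l, N) = -1 + N + l (w(l, N) = (N + l) - 1 = -1 + N + l)
m(G, W) = 1 (m(G, W) = -1 + 6 - 4 = 1)
(y(-9, -14) - 34)/(296 + m(18, O(6))) = (-9 - 34)/(296 + 1) = -43/297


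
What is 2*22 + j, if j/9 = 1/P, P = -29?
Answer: 1267/29 ≈ 43.690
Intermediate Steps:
j = -9/29 (j = 9/(-29) = 9*(-1/29) = -9/29 ≈ -0.31034)
2*22 + j = 2*22 - 9/29 = 44 - 9/29 = 1267/29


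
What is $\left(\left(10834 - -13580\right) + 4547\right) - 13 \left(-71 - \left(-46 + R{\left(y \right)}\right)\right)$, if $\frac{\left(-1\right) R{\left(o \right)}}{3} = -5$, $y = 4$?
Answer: $29481$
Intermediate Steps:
$R{\left(o \right)} = 15$ ($R{\left(o \right)} = \left(-3\right) \left(-5\right) = 15$)
$\left(\left(10834 - -13580\right) + 4547\right) - 13 \left(-71 - \left(-46 + R{\left(y \right)}\right)\right) = \left(\left(10834 - -13580\right) + 4547\right) - 13 \left(-71 + \left(46 - 15\right)\right) = \left(\left(10834 + 13580\right) + 4547\right) - 13 \left(-71 + \left(46 - 15\right)\right) = \left(24414 + 4547\right) - 13 \left(-71 + 31\right) = 28961 - -520 = 28961 + 520 = 29481$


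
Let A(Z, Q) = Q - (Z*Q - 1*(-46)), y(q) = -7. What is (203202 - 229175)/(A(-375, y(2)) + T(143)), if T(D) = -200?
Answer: 25973/2878 ≈ 9.0247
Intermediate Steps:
A(Z, Q) = -46 + Q - Q*Z (A(Z, Q) = Q - (Q*Z + 46) = Q - (46 + Q*Z) = Q + (-46 - Q*Z) = -46 + Q - Q*Z)
(203202 - 229175)/(A(-375, y(2)) + T(143)) = (203202 - 229175)/((-46 - 7 - 1*(-7)*(-375)) - 200) = -25973/((-46 - 7 - 2625) - 200) = -25973/(-2678 - 200) = -25973/(-2878) = -25973*(-1/2878) = 25973/2878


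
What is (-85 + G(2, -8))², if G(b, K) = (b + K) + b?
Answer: 7921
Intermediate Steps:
G(b, K) = K + 2*b (G(b, K) = (K + b) + b = K + 2*b)
(-85 + G(2, -8))² = (-85 + (-8 + 2*2))² = (-85 + (-8 + 4))² = (-85 - 4)² = (-89)² = 7921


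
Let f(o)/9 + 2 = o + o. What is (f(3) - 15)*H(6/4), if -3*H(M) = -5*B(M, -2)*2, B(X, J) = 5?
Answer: 350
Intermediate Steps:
H(M) = 50/3 (H(M) = -(-5*5)*2/3 = -(-25)*2/3 = -1/3*(-50) = 50/3)
f(o) = -18 + 18*o (f(o) = -18 + 9*(o + o) = -18 + 9*(2*o) = -18 + 18*o)
(f(3) - 15)*H(6/4) = ((-18 + 18*3) - 15)*(50/3) = ((-18 + 54) - 15)*(50/3) = (36 - 15)*(50/3) = 21*(50/3) = 350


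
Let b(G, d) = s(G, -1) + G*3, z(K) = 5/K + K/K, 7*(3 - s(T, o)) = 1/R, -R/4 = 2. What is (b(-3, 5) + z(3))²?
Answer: 310249/28224 ≈ 10.992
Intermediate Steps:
R = -8 (R = -4*2 = -8)
s(T, o) = 169/56 (s(T, o) = 3 - ⅐/(-8) = 3 - ⅐*(-⅛) = 3 + 1/56 = 169/56)
z(K) = 1 + 5/K (z(K) = 5/K + 1 = 1 + 5/K)
b(G, d) = 169/56 + 3*G (b(G, d) = 169/56 + G*3 = 169/56 + 3*G)
(b(-3, 5) + z(3))² = ((169/56 + 3*(-3)) + (5 + 3)/3)² = ((169/56 - 9) + (⅓)*8)² = (-335/56 + 8/3)² = (-557/168)² = 310249/28224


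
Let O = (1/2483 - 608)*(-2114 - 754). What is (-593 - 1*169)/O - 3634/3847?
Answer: -2623576250303/2776067962158 ≈ -0.94507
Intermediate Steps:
O = 4329713484/2483 (O = (1/2483 - 608)*(-2868) = -1509663/2483*(-2868) = 4329713484/2483 ≈ 1.7437e+6)
(-593 - 1*169)/O - 3634/3847 = (-593 - 1*169)/(4329713484/2483) - 3634/3847 = (-593 - 169)*(2483/4329713484) - 3634*1/3847 = -762*2483/4329713484 - 3634/3847 = -315341/721618914 - 3634/3847 = -2623576250303/2776067962158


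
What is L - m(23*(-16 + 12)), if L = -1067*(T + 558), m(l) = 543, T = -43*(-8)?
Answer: -962977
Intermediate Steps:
T = 344
L = -962434 (L = -1067*(344 + 558) = -1067*902 = -962434)
L - m(23*(-16 + 12)) = -962434 - 1*543 = -962434 - 543 = -962977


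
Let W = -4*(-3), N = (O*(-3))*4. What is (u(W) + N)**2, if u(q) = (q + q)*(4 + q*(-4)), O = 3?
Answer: 1192464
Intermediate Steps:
N = -36 (N = (3*(-3))*4 = -9*4 = -36)
W = 12
u(q) = 2*q*(4 - 4*q) (u(q) = (2*q)*(4 - 4*q) = 2*q*(4 - 4*q))
(u(W) + N)**2 = (8*12*(1 - 1*12) - 36)**2 = (8*12*(1 - 12) - 36)**2 = (8*12*(-11) - 36)**2 = (-1056 - 36)**2 = (-1092)**2 = 1192464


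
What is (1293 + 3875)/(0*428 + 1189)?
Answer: 5168/1189 ≈ 4.3465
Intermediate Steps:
(1293 + 3875)/(0*428 + 1189) = 5168/(0 + 1189) = 5168/1189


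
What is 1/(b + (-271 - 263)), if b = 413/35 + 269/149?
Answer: -745/387694 ≈ -0.0019216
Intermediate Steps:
b = 10136/745 (b = 413*(1/35) + 269*(1/149) = 59/5 + 269/149 = 10136/745 ≈ 13.605)
1/(b + (-271 - 263)) = 1/(10136/745 + (-271 - 263)) = 1/(10136/745 - 534) = 1/(-387694/745) = -745/387694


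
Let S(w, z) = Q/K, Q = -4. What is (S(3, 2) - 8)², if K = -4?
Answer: 49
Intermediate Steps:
S(w, z) = 1 (S(w, z) = -4/(-4) = -4*(-¼) = 1)
(S(3, 2) - 8)² = (1 - 8)² = (-7)² = 49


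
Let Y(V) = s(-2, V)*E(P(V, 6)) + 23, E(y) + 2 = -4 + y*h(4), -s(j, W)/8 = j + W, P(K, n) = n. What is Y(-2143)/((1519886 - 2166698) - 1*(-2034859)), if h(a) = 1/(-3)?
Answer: -137257/1388047 ≈ -0.098885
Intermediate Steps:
h(a) = -⅓
s(j, W) = -8*W - 8*j (s(j, W) = -8*(j + W) = -8*(W + j) = -8*W - 8*j)
E(y) = -6 - y/3 (E(y) = -2 + (-4 + y*(-⅓)) = -2 + (-4 - y/3) = -6 - y/3)
Y(V) = -105 + 64*V (Y(V) = (-8*V - 8*(-2))*(-6 - ⅓*6) + 23 = (-8*V + 16)*(-6 - 2) + 23 = (16 - 8*V)*(-8) + 23 = (-128 + 64*V) + 23 = -105 + 64*V)
Y(-2143)/((1519886 - 2166698) - 1*(-2034859)) = (-105 + 64*(-2143))/((1519886 - 2166698) - 1*(-2034859)) = (-105 - 137152)/(-646812 + 2034859) = -137257/1388047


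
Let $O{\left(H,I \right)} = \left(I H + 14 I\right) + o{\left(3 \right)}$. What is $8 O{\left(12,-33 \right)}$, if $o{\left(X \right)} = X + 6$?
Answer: $-6792$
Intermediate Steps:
$o{\left(X \right)} = 6 + X$
$O{\left(H,I \right)} = 9 + 14 I + H I$ ($O{\left(H,I \right)} = \left(I H + 14 I\right) + \left(6 + 3\right) = \left(H I + 14 I\right) + 9 = \left(14 I + H I\right) + 9 = 9 + 14 I + H I$)
$8 O{\left(12,-33 \right)} = 8 \left(9 + 14 \left(-33\right) + 12 \left(-33\right)\right) = 8 \left(9 - 462 - 396\right) = 8 \left(-849\right) = -6792$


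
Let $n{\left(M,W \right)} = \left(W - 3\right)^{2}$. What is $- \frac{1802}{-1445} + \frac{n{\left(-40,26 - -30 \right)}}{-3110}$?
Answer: $\frac{18179}{52870} \approx 0.34384$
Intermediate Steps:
$n{\left(M,W \right)} = \left(-3 + W\right)^{2}$
$- \frac{1802}{-1445} + \frac{n{\left(-40,26 - -30 \right)}}{-3110} = - \frac{1802}{-1445} + \frac{\left(-3 + \left(26 - -30\right)\right)^{2}}{-3110} = \left(-1802\right) \left(- \frac{1}{1445}\right) + \left(-3 + \left(26 + 30\right)\right)^{2} \left(- \frac{1}{3110}\right) = \frac{106}{85} + \left(-3 + 56\right)^{2} \left(- \frac{1}{3110}\right) = \frac{106}{85} + 53^{2} \left(- \frac{1}{3110}\right) = \frac{106}{85} + 2809 \left(- \frac{1}{3110}\right) = \frac{106}{85} - \frac{2809}{3110} = \frac{18179}{52870}$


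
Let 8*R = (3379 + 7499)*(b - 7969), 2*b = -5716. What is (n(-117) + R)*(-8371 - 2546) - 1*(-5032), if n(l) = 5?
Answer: 642880676389/4 ≈ 1.6072e+11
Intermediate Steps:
b = -2858 (b = (1/2)*(-5716) = -2858)
R = -58888053/4 (R = ((3379 + 7499)*(-2858 - 7969))/8 = (10878*(-10827))/8 = (1/8)*(-117776106) = -58888053/4 ≈ -1.4722e+7)
(n(-117) + R)*(-8371 - 2546) - 1*(-5032) = (5 - 58888053/4)*(-8371 - 2546) - 1*(-5032) = -58888033/4*(-10917) + 5032 = 642880656261/4 + 5032 = 642880676389/4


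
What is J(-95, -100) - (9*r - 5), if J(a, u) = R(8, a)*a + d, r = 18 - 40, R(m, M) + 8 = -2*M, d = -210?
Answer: -17297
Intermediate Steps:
R(m, M) = -8 - 2*M
r = -22
J(a, u) = -210 + a*(-8 - 2*a) (J(a, u) = (-8 - 2*a)*a - 210 = a*(-8 - 2*a) - 210 = -210 + a*(-8 - 2*a))
J(-95, -100) - (9*r - 5) = (-210 - 2*(-95)*(4 - 95)) - (9*(-22) - 5) = (-210 - 2*(-95)*(-91)) - (-198 - 5) = (-210 - 17290) - 1*(-203) = -17500 + 203 = -17297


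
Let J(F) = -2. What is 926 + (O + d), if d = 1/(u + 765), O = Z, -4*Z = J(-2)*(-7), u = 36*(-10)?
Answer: 747227/810 ≈ 922.50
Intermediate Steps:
u = -360
Z = -7/2 (Z = -(-1)*(-7)/2 = -¼*14 = -7/2 ≈ -3.5000)
O = -7/2 ≈ -3.5000
d = 1/405 (d = 1/(-360 + 765) = 1/405 ≈ 0.0024691)
926 + (O + d) = 926 + (-7/2 + 1/405) = 926 - 2833/810 = 747227/810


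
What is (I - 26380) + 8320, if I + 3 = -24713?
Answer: -42776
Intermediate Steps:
I = -24716 (I = -3 - 24713 = -24716)
(I - 26380) + 8320 = (-24716 - 26380) + 8320 = -51096 + 8320 = -42776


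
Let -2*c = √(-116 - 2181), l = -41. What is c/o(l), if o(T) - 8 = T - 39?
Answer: I*√2297/144 ≈ 0.33283*I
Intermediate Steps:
o(T) = -31 + T (o(T) = 8 + (T - 39) = 8 + (-39 + T) = -31 + T)
c = -I*√2297/2 (c = -√(-116 - 2181)/2 = -I*√2297/2 ≈ -23.964*I)
c/o(l) = (-I*√2297/2)/(-31 - 41) = -I*√2297/2/(-72) = -I*√2297/2*(-1/72) = I*√2297/144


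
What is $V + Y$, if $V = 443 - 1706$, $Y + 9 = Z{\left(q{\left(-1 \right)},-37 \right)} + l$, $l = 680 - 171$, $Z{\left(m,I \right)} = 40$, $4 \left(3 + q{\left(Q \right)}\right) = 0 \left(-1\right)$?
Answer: $-723$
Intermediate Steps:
$q{\left(Q \right)} = -3$ ($q{\left(Q \right)} = -3 + \frac{0 \left(-1\right)}{4} = -3 + \frac{1}{4} \cdot 0 = -3 + 0 = -3$)
$l = 509$ ($l = 680 - 171 = 509$)
$Y = 540$ ($Y = -9 + \left(40 + 509\right) = -9 + 549 = 540$)
$V = -1263$
$V + Y = -1263 + 540 = -723$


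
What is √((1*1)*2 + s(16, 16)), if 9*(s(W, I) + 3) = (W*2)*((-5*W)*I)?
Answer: I*√40969/3 ≈ 67.469*I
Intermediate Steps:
s(W, I) = -3 - 10*I*W²/9 (s(W, I) = -3 + ((W*2)*((-5*W)*I))/9 = -3 + ((2*W)*(-5*I*W))/9 = -3 + (-10*I*W²)/9 = -3 - 10*I*W²/9)
√((1*1)*2 + s(16, 16)) = √((1*1)*2 + (-3 - 10/9*16*16²)) = √(1*2 + (-3 - 10/9*16*256)) = √(2 + (-3 - 40960/9)) = √(2 - 40987/9) = √(-40969/9) = I*√40969/3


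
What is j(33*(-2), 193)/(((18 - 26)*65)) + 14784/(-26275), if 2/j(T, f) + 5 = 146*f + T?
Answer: -21607767431/38402594100 ≈ -0.56266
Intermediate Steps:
j(T, f) = 2/(-5 + T + 146*f) (j(T, f) = 2/(-5 + (146*f + T)) = 2/(-5 + (T + 146*f)) = 2/(-5 + T + 146*f))
j(33*(-2), 193)/(((18 - 26)*65)) + 14784/(-26275) = (2/(-5 + 33*(-2) + 146*193))/(((18 - 26)*65)) + 14784/(-26275) = (2/(-5 - 66 + 28178))/((-8*65)) + 14784*(-1/26275) = (2/28107)/(-520) - 14784/26275 = (2*(1/28107))*(-1/520) - 14784/26275 = (2/28107)*(-1/520) - 14784/26275 = -1/7307820 - 14784/26275 = -21607767431/38402594100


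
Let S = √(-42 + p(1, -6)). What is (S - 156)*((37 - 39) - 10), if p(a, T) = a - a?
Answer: 1872 - 12*I*√42 ≈ 1872.0 - 77.769*I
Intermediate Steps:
p(a, T) = 0
S = I*√42 (S = √(-42 + 0) = √(-42) = I*√42 ≈ 6.4807*I)
(S - 156)*((37 - 39) - 10) = (I*√42 - 156)*((37 - 39) - 10) = (-156 + I*√42)*(-2 - 10) = (-156 + I*√42)*(-12) = 1872 - 12*I*√42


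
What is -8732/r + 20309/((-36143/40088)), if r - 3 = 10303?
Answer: -4195458280714/186244879 ≈ -22527.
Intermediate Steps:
r = 10306 (r = 3 + 10303 = 10306)
-8732/r + 20309/((-36143/40088)) = -8732/10306 + 20309/((-36143/40088)) = -8732*1/10306 + 20309/((-36143*1/40088)) = -4366/5153 + 20309/(-36143/40088) = -4366/5153 + 20309*(-40088/36143) = -4366/5153 - 814147192/36143 = -4195458280714/186244879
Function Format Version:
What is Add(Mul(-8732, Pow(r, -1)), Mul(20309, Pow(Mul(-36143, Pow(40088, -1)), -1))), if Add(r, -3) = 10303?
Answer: Rational(-4195458280714, 186244879) ≈ -22527.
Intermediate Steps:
r = 10306 (r = Add(3, 10303) = 10306)
Add(Mul(-8732, Pow(r, -1)), Mul(20309, Pow(Mul(-36143, Pow(40088, -1)), -1))) = Add(Mul(-8732, Pow(10306, -1)), Mul(20309, Pow(Mul(-36143, Pow(40088, -1)), -1))) = Add(Mul(-8732, Rational(1, 10306)), Mul(20309, Pow(Mul(-36143, Rational(1, 40088)), -1))) = Add(Rational(-4366, 5153), Mul(20309, Pow(Rational(-36143, 40088), -1))) = Add(Rational(-4366, 5153), Mul(20309, Rational(-40088, 36143))) = Add(Rational(-4366, 5153), Rational(-814147192, 36143)) = Rational(-4195458280714, 186244879)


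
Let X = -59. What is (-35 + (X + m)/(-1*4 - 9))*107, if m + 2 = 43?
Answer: -46759/13 ≈ -3596.8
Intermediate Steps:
m = 41 (m = -2 + 43 = 41)
(-35 + (X + m)/(-1*4 - 9))*107 = (-35 + (-59 + 41)/(-1*4 - 9))*107 = (-35 - 18/(-4 - 9))*107 = (-35 - 18/(-13))*107 = (-35 - 18*(-1/13))*107 = (-35 + 18/13)*107 = -437/13*107 = -46759/13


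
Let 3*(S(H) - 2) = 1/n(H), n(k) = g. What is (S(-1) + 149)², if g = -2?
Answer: 819025/36 ≈ 22751.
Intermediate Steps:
n(k) = -2
S(H) = 11/6 (S(H) = 2 + (⅓)/(-2) = 2 + (⅓)*(-½) = 2 - ⅙ = 11/6)
(S(-1) + 149)² = (11/6 + 149)² = (905/6)² = 819025/36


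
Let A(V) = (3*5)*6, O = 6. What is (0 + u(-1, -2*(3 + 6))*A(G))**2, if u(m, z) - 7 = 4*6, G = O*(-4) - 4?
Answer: 7784100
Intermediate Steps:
G = -28 (G = 6*(-4) - 4 = -24 - 4 = -28)
A(V) = 90 (A(V) = 15*6 = 90)
u(m, z) = 31 (u(m, z) = 7 + 4*6 = 7 + 24 = 31)
(0 + u(-1, -2*(3 + 6))*A(G))**2 = (0 + 31*90)**2 = (0 + 2790)**2 = 2790**2 = 7784100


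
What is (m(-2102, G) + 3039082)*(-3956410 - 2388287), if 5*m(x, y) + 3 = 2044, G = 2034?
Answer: -96423221767347/5 ≈ -1.9285e+13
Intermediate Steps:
m(x, y) = 2041/5 (m(x, y) = -⅗ + (⅕)*2044 = -⅗ + 2044/5 = 2041/5)
(m(-2102, G) + 3039082)*(-3956410 - 2388287) = (2041/5 + 3039082)*(-3956410 - 2388287) = (15197451/5)*(-6344697) = -96423221767347/5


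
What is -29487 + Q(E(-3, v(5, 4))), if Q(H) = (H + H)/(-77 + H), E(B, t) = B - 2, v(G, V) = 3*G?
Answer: -1208962/41 ≈ -29487.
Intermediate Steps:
E(B, t) = -2 + B
Q(H) = 2*H/(-77 + H) (Q(H) = (2*H)/(-77 + H) = 2*H/(-77 + H))
-29487 + Q(E(-3, v(5, 4))) = -29487 + 2*(-2 - 3)/(-77 + (-2 - 3)) = -29487 + 2*(-5)/(-77 - 5) = -29487 + 2*(-5)/(-82) = -29487 + 2*(-5)*(-1/82) = -29487 + 5/41 = -1208962/41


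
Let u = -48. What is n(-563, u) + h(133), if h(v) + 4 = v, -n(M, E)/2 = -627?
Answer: 1383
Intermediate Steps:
n(M, E) = 1254 (n(M, E) = -2*(-627) = 1254)
h(v) = -4 + v
n(-563, u) + h(133) = 1254 + (-4 + 133) = 1254 + 129 = 1383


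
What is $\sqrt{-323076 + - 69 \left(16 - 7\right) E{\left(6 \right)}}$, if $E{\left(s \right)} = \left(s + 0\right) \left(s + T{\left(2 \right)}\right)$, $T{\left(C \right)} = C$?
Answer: $2 i \sqrt{88221} \approx 594.04 i$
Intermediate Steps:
$E{\left(s \right)} = s \left(2 + s\right)$ ($E{\left(s \right)} = \left(s + 0\right) \left(s + 2\right) = s \left(2 + s\right)$)
$\sqrt{-323076 + - 69 \left(16 - 7\right) E{\left(6 \right)}} = \sqrt{-323076 + - 69 \left(16 - 7\right) 6 \left(2 + 6\right)} = \sqrt{-323076 + \left(-69\right) 9 \cdot 6 \cdot 8} = \sqrt{-323076 - 29808} = \sqrt{-352884} = 2 i \sqrt{88221}$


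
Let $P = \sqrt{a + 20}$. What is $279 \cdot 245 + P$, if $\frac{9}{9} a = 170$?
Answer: $68355 + \sqrt{190} \approx 68369.0$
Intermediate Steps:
$a = 170$
$P = \sqrt{190}$ ($P = \sqrt{170 + 20} = \sqrt{190} \approx 13.784$)
$279 \cdot 245 + P = 279 \cdot 245 + \sqrt{190} = 68355 + \sqrt{190}$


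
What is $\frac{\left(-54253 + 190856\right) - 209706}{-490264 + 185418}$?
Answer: $\frac{73103}{304846} \approx 0.2398$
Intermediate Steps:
$\frac{\left(-54253 + 190856\right) - 209706}{-490264 + 185418} = \frac{136603 - 209706}{-304846} = \left(-73103\right) \left(- \frac{1}{304846}\right) = \frac{73103}{304846}$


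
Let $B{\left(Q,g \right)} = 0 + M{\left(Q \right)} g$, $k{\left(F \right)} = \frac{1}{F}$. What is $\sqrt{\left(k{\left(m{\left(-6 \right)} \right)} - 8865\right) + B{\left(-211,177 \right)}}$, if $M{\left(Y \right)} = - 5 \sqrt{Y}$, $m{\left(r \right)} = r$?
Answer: $\frac{\sqrt{-319146 - 31860 i \sqrt{211}}}{6} \approx 58.097 - 110.64 i$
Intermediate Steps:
$B{\left(Q,g \right)} = - 5 g \sqrt{Q}$ ($B{\left(Q,g \right)} = 0 + - 5 \sqrt{Q} g = 0 - 5 g \sqrt{Q} = - 5 g \sqrt{Q}$)
$\sqrt{\left(k{\left(m{\left(-6 \right)} \right)} - 8865\right) + B{\left(-211,177 \right)}} = \sqrt{\left(\frac{1}{-6} - 8865\right) - 885 \sqrt{-211}} = \sqrt{\left(- \frac{1}{6} - 8865\right) - 885 i \sqrt{211}} = \sqrt{- \frac{53191}{6} - 885 i \sqrt{211}}$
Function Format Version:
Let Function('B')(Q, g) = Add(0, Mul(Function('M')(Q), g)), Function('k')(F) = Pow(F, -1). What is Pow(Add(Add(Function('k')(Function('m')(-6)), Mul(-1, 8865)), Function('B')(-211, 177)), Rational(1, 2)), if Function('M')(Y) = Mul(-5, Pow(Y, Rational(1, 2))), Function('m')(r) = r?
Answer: Mul(Rational(1, 6), Pow(Add(-319146, Mul(-31860, I, Pow(211, Rational(1, 2)))), Rational(1, 2))) ≈ Add(58.097, Mul(-110.64, I))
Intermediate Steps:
Function('B')(Q, g) = Mul(-5, g, Pow(Q, Rational(1, 2))) (Function('B')(Q, g) = Add(0, Mul(Mul(-5, Pow(Q, Rational(1, 2))), g)) = Add(0, Mul(-5, g, Pow(Q, Rational(1, 2)))) = Mul(-5, g, Pow(Q, Rational(1, 2))))
Pow(Add(Add(Function('k')(Function('m')(-6)), Mul(-1, 8865)), Function('B')(-211, 177)), Rational(1, 2)) = Pow(Add(Add(Pow(-6, -1), Mul(-1, 8865)), Mul(-5, 177, Pow(-211, Rational(1, 2)))), Rational(1, 2)) = Pow(Add(Add(Rational(-1, 6), -8865), Mul(-5, 177, Mul(I, Pow(211, Rational(1, 2))))), Rational(1, 2)) = Pow(Add(Rational(-53191, 6), Mul(-885, I, Pow(211, Rational(1, 2)))), Rational(1, 2))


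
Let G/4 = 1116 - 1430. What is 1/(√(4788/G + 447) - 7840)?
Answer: -2461760/19300059239 - √43696554/19300059239 ≈ -0.00012789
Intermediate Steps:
G = -1256 (G = 4*(1116 - 1430) = 4*(-314) = -1256)
1/(√(4788/G + 447) - 7840) = 1/(√(4788/(-1256) + 447) - 7840) = 1/(√(4788*(-1/1256) + 447) - 7840) = 1/(√(-1197/314 + 447) - 7840) = 1/(√(139161/314) - 7840) = 1/(√43696554/314 - 7840) = 1/(-7840 + √43696554/314)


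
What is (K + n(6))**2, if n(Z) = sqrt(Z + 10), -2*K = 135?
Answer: 16129/4 ≈ 4032.3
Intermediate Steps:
K = -135/2 (K = -1/2*135 = -135/2 ≈ -67.500)
n(Z) = sqrt(10 + Z)
(K + n(6))**2 = (-135/2 + sqrt(10 + 6))**2 = (-135/2 + sqrt(16))**2 = (-135/2 + 4)**2 = (-127/2)**2 = 16129/4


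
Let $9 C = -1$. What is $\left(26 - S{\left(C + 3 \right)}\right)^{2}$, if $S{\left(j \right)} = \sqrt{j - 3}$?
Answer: $\frac{\left(78 - i\right)^{2}}{9} \approx 675.89 - 17.333 i$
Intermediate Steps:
$C = - \frac{1}{9}$ ($C = \frac{1}{9} \left(-1\right) = - \frac{1}{9} \approx -0.11111$)
$S{\left(j \right)} = \sqrt{-3 + j}$
$\left(26 - S{\left(C + 3 \right)}\right)^{2} = \left(26 - \sqrt{-3 + \left(- \frac{1}{9} + 3\right)}\right)^{2} = \left(26 - \sqrt{-3 + \frac{26}{9}}\right)^{2} = \left(26 - \sqrt{- \frac{1}{9}}\right)^{2} = \left(26 - \frac{i}{3}\right)^{2}$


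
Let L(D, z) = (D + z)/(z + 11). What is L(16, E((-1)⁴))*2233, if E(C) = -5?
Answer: 24563/6 ≈ 4093.8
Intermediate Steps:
L(D, z) = (D + z)/(11 + z)
L(16, E((-1)⁴))*2233 = ((16 - 5)/(11 - 5))*2233 = (11/6)*2233 = 24563/6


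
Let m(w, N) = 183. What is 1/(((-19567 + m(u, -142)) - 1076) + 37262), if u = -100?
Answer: 1/16802 ≈ 5.9517e-5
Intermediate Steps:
1/(((-19567 + m(u, -142)) - 1076) + 37262) = 1/(((-19567 + 183) - 1076) + 37262) = 1/((-19384 - 1076) + 37262) = 1/(-20460 + 37262) = 1/16802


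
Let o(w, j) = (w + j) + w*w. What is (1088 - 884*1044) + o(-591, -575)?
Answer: -573693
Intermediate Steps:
o(w, j) = j + w + w² (o(w, j) = (j + w) + w² = j + w + w²)
(1088 - 884*1044) + o(-591, -575) = (1088 - 884*1044) + (-575 - 591 + (-591)²) = (1088 - 922896) + (-575 - 591 + 349281) = -921808 + 348115 = -573693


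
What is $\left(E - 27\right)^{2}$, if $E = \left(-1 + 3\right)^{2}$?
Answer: $529$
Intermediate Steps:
$E = 4$ ($E = 2^{2} = 4$)
$\left(E - 27\right)^{2} = \left(4 - 27\right)^{2} = \left(-23\right)^{2} = 529$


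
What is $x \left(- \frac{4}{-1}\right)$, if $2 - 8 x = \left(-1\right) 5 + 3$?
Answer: $2$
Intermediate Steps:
$x = \frac{1}{2}$ ($x = \frac{1}{4} - \frac{\left(-1\right) 5 + 3}{8} = \frac{1}{4} - \frac{-5 + 3}{8} = \frac{1}{4} - - \frac{1}{4} = \frac{1}{4} + \frac{1}{4} = \frac{1}{2} \approx 0.5$)
$x \left(- \frac{4}{-1}\right) = \frac{\left(-4\right) \frac{1}{-1}}{2} = \frac{\left(-4\right) \left(-1\right)}{2} = \frac{1}{2} \cdot 4 = 2$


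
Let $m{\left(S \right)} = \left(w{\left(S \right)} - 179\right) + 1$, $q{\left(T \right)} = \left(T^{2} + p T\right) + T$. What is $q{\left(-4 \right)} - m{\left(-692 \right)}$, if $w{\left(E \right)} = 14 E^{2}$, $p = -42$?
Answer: $-6703738$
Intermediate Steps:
$q{\left(T \right)} = T^{2} - 41 T$ ($q{\left(T \right)} = \left(T^{2} - 42 T\right) + T = T^{2} - 41 T$)
$m{\left(S \right)} = -178 + 14 S^{2}$ ($m{\left(S \right)} = \left(14 S^{2} - 179\right) + 1 = \left(-179 + 14 S^{2}\right) + 1 = -178 + 14 S^{2}$)
$q{\left(-4 \right)} - m{\left(-692 \right)} = - 4 \left(-41 - 4\right) - \left(-178 + 14 \left(-692\right)^{2}\right) = \left(-4\right) \left(-45\right) - \left(-178 + 14 \cdot 478864\right) = 180 - \left(-178 + 6704096\right) = 180 - 6703918 = -6703738$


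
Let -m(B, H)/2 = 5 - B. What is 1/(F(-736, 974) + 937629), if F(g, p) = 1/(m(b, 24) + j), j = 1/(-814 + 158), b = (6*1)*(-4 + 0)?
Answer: 38049/35675845165 ≈ 1.0665e-6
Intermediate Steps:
b = -24 (b = 6*(-4) = -24)
m(B, H) = -10 + 2*B (m(B, H) = -2*(5 - B) = -10 + 2*B)
j = -1/656 (j = 1/(-656) = -1/656 ≈ -0.0015244)
F(g, p) = -656/38049 (F(g, p) = 1/((-10 + 2*(-24)) - 1/656) = 1/((-10 - 48) - 1/656) = 1/(-58 - 1/656) = 1/(-38049/656) = -656/38049)
1/(F(-736, 974) + 937629) = 1/(-656/38049 + 937629) = 1/(35675845165/38049) = 38049/35675845165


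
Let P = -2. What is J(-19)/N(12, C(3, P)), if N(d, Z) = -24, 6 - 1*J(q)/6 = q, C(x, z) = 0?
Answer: -25/4 ≈ -6.2500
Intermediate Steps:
J(q) = 36 - 6*q
J(-19)/N(12, C(3, P)) = (36 - 6*(-19))/(-24) = (36 + 114)*(-1/24) = 150*(-1/24) = -25/4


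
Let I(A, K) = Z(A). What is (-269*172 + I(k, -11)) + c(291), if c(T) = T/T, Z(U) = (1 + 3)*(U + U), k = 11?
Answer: -46179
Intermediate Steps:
Z(U) = 8*U (Z(U) = 4*(2*U) = 8*U)
I(A, K) = 8*A
c(T) = 1
(-269*172 + I(k, -11)) + c(291) = (-269*172 + 8*11) + 1 = (-46268 + 88) + 1 = -46180 + 1 = -46179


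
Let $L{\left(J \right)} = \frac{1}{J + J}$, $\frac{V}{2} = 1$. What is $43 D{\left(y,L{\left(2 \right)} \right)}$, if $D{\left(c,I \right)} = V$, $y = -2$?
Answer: $86$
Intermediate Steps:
$V = 2$ ($V = 2 \cdot 1 = 2$)
$L{\left(J \right)} = \frac{1}{2 J}$
$D{\left(c,I \right)} = 2$
$43 D{\left(y,L{\left(2 \right)} \right)} = 43 \cdot 2 = 86$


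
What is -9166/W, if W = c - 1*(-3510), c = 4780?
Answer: -4583/4145 ≈ -1.1057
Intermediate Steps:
W = 8290 (W = 4780 - 1*(-3510) = 4780 + 3510 = 8290)
-9166/W = -9166/8290 = -9166*1/8290 = -4583/4145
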